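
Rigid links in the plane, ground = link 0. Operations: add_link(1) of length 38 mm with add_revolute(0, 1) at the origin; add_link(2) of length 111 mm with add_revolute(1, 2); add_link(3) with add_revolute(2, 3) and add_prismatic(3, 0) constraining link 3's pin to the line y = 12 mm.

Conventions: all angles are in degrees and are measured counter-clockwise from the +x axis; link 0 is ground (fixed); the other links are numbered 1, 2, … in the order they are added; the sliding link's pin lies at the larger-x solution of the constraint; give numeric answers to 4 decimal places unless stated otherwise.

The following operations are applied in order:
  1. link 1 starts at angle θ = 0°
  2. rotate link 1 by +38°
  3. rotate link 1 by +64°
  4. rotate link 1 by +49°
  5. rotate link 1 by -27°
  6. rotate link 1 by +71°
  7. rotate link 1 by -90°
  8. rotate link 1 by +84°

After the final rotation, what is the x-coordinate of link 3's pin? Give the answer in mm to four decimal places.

geometry: r = 38 mm, L = 111 mm, e = 12 mm; θ starts at 0°
rotate link 1 by +38°: θ ← 0° +38° = 38°
rotate link 1 by +64°: θ ← 38° +64° = 102°
rotate link 1 by +49°: θ ← 102° +49° = 151°
rotate link 1 by -27°: θ ← 151° -27° = 124°
rotate link 1 by +71°: θ ← 124° +71° = 195°
rotate link 1 by -90°: θ ← 195° -90° = 105°
rotate link 1 by +84°: θ ← 105° +84° = 189°
crank pin P = (r cos θ, r sin θ) = (-37.532157, -5.944510)
h = r sin θ − e = -5.944510 − 12 = -17.944510
x = r cos θ + √(L² − h²) = -37.532157 + 109.539922 = 72.007765

72.0078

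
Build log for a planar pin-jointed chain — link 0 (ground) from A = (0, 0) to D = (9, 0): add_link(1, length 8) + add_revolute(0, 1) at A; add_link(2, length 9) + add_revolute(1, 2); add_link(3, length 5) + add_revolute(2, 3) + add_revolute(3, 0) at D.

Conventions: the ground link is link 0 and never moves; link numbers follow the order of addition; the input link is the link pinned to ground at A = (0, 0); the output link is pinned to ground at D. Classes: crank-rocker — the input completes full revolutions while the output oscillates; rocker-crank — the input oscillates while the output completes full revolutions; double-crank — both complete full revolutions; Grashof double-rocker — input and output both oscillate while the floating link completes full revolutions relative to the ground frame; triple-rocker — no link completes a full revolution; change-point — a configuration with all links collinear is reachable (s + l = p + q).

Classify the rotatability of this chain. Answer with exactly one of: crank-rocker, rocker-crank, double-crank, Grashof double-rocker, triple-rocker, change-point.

lengths: ground=9, input=8, coupler=9, output=5
sorted: s=5 (shortest), l=9 (longest), p+q=17
s + l = 14 vs p + q = 17
s + l < p + q (Grashof) with shortest = output link → rocker-crank

rocker-crank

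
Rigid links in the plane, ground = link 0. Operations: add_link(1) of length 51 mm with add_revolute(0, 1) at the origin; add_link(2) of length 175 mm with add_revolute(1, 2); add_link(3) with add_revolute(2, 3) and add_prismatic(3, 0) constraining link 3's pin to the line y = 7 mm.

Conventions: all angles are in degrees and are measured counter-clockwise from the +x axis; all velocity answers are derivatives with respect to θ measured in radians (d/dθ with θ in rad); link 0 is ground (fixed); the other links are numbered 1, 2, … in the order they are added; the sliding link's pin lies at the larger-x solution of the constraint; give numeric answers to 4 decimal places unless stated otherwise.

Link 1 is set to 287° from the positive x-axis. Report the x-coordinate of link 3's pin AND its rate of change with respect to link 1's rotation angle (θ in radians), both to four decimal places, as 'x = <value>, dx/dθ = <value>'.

geometry: r = 51 mm, L = 175 mm, e = 7 mm
crank pin P = (r cos θ, r sin θ) = (14.910957, -48.771543)
h = r sin θ − e = -48.771543 − 7 = -55.771543
x = r cos θ + √(L² − h²) = 14.910957 + 165.875059 = 180.786015
dx/dθ = −r sin θ − h·r cos θ/√(L² − h²) (θ in radians; h = -55.771543) = 53.784997

x = 180.7860, dx/dθ = 53.7850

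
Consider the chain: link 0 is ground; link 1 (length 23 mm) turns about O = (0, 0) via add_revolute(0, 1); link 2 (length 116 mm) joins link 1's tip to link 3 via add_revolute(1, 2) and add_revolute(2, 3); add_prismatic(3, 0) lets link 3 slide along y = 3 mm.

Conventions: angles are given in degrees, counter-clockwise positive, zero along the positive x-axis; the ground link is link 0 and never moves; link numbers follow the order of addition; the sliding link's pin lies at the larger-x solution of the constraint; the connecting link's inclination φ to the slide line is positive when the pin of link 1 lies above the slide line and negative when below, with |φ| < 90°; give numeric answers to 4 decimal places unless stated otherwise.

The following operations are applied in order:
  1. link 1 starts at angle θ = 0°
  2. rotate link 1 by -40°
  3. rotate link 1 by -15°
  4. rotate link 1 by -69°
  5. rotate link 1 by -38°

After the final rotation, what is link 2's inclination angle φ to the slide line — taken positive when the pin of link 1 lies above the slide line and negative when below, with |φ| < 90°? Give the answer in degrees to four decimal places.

geometry: r = 23 mm, L = 116 mm, e = 3 mm; θ starts at 0°
rotate link 1 by -40°: θ ← 0° -40° = -40°
rotate link 1 by -15°: θ ← -40° -15° = -55°
rotate link 1 by -69°: θ ← -55° -69° = -124°
rotate link 1 by -38°: θ ← -124° -38° = -162°
h = r sin θ − e = -7.107391 − 3 = -10.107391
sin φ = h / L = -10.107391 / 116 = -0.08713268
φ = arcsin(-0.08713268) = -4.998674°

-4.9987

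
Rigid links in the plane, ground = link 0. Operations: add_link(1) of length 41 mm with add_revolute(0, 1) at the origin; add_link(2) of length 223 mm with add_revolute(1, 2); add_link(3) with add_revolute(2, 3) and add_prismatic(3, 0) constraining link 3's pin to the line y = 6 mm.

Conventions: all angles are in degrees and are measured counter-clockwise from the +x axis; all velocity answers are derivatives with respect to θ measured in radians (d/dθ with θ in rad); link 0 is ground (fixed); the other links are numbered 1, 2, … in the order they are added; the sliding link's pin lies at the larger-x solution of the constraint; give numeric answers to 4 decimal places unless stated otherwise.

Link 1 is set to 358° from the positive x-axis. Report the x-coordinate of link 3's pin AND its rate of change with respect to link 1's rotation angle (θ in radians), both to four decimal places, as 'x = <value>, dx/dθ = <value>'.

geometry: r = 41 mm, L = 223 mm, e = 6 mm
crank pin P = (r cos θ, r sin θ) = (40.975024, -1.430879)
h = r sin θ − e = -1.430879 − 6 = -7.430879
x = r cos θ + √(L² − h²) = 40.975024 + 222.876159 = 263.851182
dx/dθ = −r sin θ − h·r cos θ/√(L² − h²) (θ in radians; h = -7.430879) = 2.797021

x = 263.8512, dx/dθ = 2.7970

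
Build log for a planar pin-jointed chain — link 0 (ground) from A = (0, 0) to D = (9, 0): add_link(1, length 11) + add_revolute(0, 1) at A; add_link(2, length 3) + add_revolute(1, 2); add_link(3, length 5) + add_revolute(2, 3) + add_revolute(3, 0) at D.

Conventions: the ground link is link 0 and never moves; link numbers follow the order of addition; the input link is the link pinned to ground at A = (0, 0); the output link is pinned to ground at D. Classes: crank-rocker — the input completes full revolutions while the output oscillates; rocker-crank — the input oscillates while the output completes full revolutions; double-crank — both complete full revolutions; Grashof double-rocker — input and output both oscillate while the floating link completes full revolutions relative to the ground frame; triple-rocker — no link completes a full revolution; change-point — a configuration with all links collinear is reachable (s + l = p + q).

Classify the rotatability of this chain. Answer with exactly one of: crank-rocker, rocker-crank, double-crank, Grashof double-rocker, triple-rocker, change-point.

lengths: ground=9, input=11, coupler=3, output=5
sorted: s=3 (shortest), l=11 (longest), p+q=14
s + l = 14 vs p + q = 14
s + l = p + q → change-point (collinear configuration reachable)

change-point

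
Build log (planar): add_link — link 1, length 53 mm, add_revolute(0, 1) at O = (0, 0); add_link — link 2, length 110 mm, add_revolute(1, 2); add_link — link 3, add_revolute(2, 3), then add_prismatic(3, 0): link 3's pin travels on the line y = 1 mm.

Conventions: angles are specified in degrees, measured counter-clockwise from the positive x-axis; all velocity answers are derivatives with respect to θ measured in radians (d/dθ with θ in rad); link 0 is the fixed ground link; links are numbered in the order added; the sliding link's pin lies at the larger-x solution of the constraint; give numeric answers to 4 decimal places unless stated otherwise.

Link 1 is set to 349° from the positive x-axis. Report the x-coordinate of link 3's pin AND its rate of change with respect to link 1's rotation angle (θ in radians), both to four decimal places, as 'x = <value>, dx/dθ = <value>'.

geometry: r = 53 mm, L = 110 mm, e = 1 mm
crank pin P = (r cos θ, r sin θ) = (52.026241, -10.112877)
h = r sin θ − e = -10.112877 − 1 = -11.112877
x = r cos θ + √(L² − h²) = 52.026241 + 109.437215 = 161.463455
dx/dθ = −r sin θ − h·r cos θ/√(L² − h²) (θ in radians; h = -11.112877) = 15.395917

x = 161.4635, dx/dθ = 15.3959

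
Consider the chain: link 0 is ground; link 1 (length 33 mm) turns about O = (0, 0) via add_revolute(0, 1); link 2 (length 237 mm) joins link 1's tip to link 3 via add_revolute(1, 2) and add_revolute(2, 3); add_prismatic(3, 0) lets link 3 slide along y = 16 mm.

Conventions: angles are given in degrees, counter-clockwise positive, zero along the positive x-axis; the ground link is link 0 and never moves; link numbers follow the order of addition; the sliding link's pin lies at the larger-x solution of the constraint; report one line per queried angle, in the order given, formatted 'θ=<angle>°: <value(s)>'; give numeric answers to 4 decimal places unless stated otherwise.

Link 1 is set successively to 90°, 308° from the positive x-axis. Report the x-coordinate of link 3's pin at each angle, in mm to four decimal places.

geometry: r = 33 mm, L = 237 mm, e = 16 mm
θ=90°: crank pin P = (r cos θ, r sin θ) = (0.000000, 33.000000)
θ=90°: h = r sin θ − e = 33.000000 − 16 = 17.000000
θ=90°: x = r cos θ + √(L² − h²) = 0.000000 + 236.389509 = 236.389509
θ=308°: crank pin P = (r cos θ, r sin θ) = (20.316829, -26.004355)
θ=308°: h = r sin θ − e = -26.004355 − 16 = -42.004355
θ=308°: x = r cos θ + √(L² − h²) = 20.316829 + 233.248010 = 253.564839

θ=90°: 236.3895
θ=308°: 253.5648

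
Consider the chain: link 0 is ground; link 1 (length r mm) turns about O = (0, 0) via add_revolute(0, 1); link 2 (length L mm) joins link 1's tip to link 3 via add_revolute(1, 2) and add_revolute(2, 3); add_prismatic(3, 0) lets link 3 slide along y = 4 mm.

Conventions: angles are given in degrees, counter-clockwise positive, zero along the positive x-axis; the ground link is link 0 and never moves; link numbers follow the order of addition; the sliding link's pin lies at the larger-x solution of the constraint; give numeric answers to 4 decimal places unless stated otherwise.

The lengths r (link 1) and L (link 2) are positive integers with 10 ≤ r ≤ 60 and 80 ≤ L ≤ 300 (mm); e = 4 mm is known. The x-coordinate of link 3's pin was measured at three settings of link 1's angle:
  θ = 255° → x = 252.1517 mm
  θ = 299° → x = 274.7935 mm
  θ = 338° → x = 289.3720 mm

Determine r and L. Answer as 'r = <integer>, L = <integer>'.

constraint per measurement: (x − r cos θ)² + (r sin θ − e)² = L²
subtracting the θ₁ and θ₂ equations cancels the r² and L² terms:
r = (x₁² − x₂²) / (2[(x₁cos θ₁ + e sin θ₁) − (x₂cos θ₂ + e sin θ₂)]) = 30.0001 → r = 30
L² = (x₁ − r cos θ₁)² + (r sin θ₁ − e)² = 68644.0017 → L = 262.0000 → L = 262
check at θ₃=338°: x = 289.3720 (printed 289.3720) ✓

r = 30, L = 262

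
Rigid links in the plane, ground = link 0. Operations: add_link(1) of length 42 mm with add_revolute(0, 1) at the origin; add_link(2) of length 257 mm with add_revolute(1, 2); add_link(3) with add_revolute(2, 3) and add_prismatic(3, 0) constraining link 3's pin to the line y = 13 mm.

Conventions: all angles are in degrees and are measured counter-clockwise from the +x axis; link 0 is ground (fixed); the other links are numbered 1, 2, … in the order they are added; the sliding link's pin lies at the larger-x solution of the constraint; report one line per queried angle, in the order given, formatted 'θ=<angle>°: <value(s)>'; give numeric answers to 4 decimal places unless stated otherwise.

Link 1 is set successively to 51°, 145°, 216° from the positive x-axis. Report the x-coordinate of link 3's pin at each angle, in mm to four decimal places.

geometry: r = 42 mm, L = 257 mm, e = 13 mm
θ=51°: crank pin P = (r cos θ, r sin θ) = (26.431456, 32.640130)
θ=51°: h = r sin θ − e = 32.640130 − 13 = 19.640130
θ=51°: x = r cos θ + √(L² − h²) = 26.431456 + 256.248444 = 282.679901
θ=145°: crank pin P = (r cos θ, r sin θ) = (-34.404386, 24.090210)
θ=145°: h = r sin θ − e = 24.090210 − 13 = 11.090210
θ=145°: x = r cos θ + √(L² − h²) = -34.404386 + 256.760603 = 222.356217
θ=216°: crank pin P = (r cos θ, r sin θ) = (-33.978714, -24.686981)
θ=216°: h = r sin θ − e = -24.686981 − 13 = -37.686981
θ=216°: x = r cos θ + √(L² − h²) = -33.978714 + 254.221737 = 220.243023

θ=51°: 282.6799
θ=145°: 222.3562
θ=216°: 220.2430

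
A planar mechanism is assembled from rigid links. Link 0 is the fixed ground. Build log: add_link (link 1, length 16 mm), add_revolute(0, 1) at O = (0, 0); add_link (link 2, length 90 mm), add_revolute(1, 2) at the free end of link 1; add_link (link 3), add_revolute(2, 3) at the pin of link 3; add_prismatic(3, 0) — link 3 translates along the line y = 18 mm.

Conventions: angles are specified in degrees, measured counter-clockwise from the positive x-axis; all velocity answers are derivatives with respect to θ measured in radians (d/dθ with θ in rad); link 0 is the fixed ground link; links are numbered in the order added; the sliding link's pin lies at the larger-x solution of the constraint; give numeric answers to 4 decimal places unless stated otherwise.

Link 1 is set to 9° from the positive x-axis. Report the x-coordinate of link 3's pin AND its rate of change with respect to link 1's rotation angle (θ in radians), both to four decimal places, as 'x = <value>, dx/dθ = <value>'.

geometry: r = 16 mm, L = 90 mm, e = 18 mm
crank pin P = (r cos θ, r sin θ) = (15.803013, 2.502951)
h = r sin θ − e = 2.502951 − 18 = -15.497049
x = r cos θ + √(L² − h²) = 15.803013 + 88.655747 = 104.458761
dx/dθ = −r sin θ − h·r cos θ/√(L² − h²) (θ in radians; h = -15.497049) = 0.259420

x = 104.4588, dx/dθ = 0.2594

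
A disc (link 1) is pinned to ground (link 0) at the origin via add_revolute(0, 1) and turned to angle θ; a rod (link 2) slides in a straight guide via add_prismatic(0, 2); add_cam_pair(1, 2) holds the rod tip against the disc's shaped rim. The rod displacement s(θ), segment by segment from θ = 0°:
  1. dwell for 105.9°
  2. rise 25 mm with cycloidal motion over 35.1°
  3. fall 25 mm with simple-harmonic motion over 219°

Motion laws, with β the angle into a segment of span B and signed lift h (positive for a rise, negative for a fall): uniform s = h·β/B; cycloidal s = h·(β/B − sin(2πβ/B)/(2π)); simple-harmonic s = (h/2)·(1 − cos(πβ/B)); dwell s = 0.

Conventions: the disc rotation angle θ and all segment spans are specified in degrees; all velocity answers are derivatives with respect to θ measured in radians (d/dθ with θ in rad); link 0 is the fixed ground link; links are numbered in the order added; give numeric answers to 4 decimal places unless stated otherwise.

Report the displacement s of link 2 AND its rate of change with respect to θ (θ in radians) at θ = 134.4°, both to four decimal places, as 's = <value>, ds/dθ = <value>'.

segment 1 (0° to 105.9°, dwell): s unchanged at 0.0000
θ = 134.4° falls in segment 2 (105.9° to 141°, cycloidal, h = 25): β = 134.4 − 105.9 = 28.5°, B = 35.1°; Δs = 25·(0.8120 − sin(2π·0.8120)/(2π)) = 23.9802; s = 0.0000 + 23.9802 = 23.9802
velocity in seg [105.9°–141°] (cycloidal), θ in radians: β = 28.5° = 0.4974 rad, B = 35.1° = 0.6126 rad; ds/dθ = (h/B)(1 − cos(2πβ/B)) = (25/0.6126)(1 − cos(2π·0.8120)) = 25.318680 mm/rad

s = 23.9802, ds/dθ = 25.3187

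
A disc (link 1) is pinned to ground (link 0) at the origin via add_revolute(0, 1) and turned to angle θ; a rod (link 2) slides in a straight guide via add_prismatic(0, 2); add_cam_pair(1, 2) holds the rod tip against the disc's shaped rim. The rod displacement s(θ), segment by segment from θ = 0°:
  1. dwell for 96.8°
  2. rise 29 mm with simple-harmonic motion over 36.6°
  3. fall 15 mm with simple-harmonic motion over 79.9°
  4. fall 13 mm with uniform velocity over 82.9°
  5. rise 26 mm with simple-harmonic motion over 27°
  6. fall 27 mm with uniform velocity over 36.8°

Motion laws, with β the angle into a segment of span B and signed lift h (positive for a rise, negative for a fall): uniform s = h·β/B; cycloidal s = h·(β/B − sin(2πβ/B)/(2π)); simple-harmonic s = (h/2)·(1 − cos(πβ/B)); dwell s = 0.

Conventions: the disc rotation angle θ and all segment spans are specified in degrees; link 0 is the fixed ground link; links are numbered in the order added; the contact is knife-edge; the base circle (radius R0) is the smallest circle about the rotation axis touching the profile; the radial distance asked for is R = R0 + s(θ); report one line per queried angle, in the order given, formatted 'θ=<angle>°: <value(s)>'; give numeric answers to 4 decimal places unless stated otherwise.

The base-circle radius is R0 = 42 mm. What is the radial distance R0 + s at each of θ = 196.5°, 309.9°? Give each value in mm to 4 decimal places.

segment 1 (0° to 96.8°, dwell): s unchanged at 0.0000
segment 2 (96.8° to 133.4°, simple-harmonic, h = 29) is passed completely: s = 0.0000 + (29) = 29.0000
θ = 196.5° falls in segment 3 (133.4° to 213.3°, simple-harmonic, h = -15): β = 196.5 − 133.4 = 63.1°, B = 79.9°; Δs = -15/2·(1 − cos(π·0.7897)) = -13.4224; s = 29.0000 − 13.4224 = 15.5776
segment 3 (133.4° to 213.3°, simple-harmonic, h = -15) is passed completely: s = 29.0000 + (-15) = 14.0000
segment 4 (213.3° to 296.2°, uniform, h = -13) is passed completely: s = 14.0000 + (-13) = 1.0000
θ = 309.9° falls in segment 5 (296.2° to 323.2°, simple-harmonic, h = 26): β = 309.9 − 296.2 = 13.7°, B = 27°; Δs = 26/2·(1 − cos(π·0.5074)) = 13.3025; s = 1.0000 + 13.3025 = 14.3025
θ=196.5°: R = R0 + s = 42 + 15.5776 = 57.5776
θ=309.9°: R = R0 + s = 42 + 14.3025 = 56.3025

θ=196.5°: 57.5776
θ=309.9°: 56.3025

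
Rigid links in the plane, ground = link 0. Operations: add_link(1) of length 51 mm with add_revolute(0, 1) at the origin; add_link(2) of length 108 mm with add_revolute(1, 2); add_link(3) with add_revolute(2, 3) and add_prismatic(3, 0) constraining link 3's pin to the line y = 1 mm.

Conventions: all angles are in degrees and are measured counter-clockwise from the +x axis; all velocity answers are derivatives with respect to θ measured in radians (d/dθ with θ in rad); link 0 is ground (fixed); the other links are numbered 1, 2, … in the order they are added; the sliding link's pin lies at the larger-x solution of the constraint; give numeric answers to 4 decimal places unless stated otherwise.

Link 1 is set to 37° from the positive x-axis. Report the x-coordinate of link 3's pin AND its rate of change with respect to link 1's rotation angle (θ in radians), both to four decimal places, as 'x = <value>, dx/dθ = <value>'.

geometry: r = 51 mm, L = 108 mm, e = 1 mm
crank pin P = (r cos θ, r sin θ) = (40.730411, 30.692566)
h = r sin θ − e = 30.692566 − 1 = 29.692566
x = r cos θ + √(L² − h²) = 40.730411 + 103.838102 = 144.568513
dx/dθ = −r sin θ − h·r cos θ/√(L² − h²) (θ in radians; h = 29.692566) = -42.339451

x = 144.5685, dx/dθ = -42.3395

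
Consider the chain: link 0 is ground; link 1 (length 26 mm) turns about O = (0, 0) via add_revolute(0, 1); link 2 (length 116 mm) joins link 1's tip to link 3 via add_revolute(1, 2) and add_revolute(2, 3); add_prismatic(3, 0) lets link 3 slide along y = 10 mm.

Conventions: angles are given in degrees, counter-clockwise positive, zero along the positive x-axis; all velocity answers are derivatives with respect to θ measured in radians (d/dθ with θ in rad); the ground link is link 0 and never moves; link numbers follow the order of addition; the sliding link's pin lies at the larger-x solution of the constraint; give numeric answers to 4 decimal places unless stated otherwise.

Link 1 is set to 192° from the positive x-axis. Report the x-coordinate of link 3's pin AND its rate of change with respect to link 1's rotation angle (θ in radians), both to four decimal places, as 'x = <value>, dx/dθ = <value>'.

geometry: r = 26 mm, L = 116 mm, e = 10 mm
crank pin P = (r cos θ, r sin θ) = (-25.431838, -5.405704)
h = r sin θ − e = -5.405704 − 10 = -15.405704
x = r cos θ + √(L² − h²) = -25.431838 + 114.972450 = 89.540612
dx/dθ = −r sin θ − h·r cos θ/√(L² − h²) (θ in radians; h = -15.405704) = 1.997971

x = 89.5406, dx/dθ = 1.9980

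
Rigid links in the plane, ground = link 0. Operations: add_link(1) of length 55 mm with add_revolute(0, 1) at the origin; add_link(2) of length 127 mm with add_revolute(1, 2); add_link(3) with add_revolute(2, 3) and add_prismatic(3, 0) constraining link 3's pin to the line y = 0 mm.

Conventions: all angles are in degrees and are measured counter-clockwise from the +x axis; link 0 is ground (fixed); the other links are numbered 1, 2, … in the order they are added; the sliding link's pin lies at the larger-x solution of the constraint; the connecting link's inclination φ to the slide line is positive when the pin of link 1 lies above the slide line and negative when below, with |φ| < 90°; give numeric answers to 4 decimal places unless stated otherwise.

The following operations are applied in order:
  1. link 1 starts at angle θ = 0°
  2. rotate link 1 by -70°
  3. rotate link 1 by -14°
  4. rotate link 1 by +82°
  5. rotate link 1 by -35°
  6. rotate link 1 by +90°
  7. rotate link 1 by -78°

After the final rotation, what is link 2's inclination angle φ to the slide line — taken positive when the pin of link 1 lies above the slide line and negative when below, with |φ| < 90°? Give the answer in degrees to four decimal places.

geometry: r = 55 mm, L = 127 mm, e = 0 mm; θ starts at 0°
rotate link 1 by -70°: θ ← 0° -70° = -70°
rotate link 1 by -14°: θ ← -70° -14° = -84°
rotate link 1 by +82°: θ ← -84° +82° = -2°
rotate link 1 by -35°: θ ← -2° -35° = -37°
rotate link 1 by +90°: θ ← -37° +90° = 53°
rotate link 1 by -78°: θ ← 53° -78° = -25°
h = r sin θ − e = -23.244004 − 0 = -23.244004
sin φ = h / L = -23.244004 / 127 = -0.18302366
φ = arcsin(-0.18302366) = -10.545929°

-10.5459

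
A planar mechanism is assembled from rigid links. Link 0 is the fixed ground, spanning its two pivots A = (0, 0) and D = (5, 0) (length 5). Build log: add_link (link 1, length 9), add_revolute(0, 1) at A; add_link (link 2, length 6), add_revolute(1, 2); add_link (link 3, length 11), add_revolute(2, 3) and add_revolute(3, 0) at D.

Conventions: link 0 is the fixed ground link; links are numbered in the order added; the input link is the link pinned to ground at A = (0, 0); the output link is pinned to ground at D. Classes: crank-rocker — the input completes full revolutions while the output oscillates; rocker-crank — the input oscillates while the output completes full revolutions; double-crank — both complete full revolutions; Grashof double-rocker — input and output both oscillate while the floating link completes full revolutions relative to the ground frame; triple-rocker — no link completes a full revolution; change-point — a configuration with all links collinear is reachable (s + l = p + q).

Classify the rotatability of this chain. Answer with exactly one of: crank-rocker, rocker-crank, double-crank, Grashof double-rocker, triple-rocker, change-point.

lengths: ground=5, input=9, coupler=6, output=11
sorted: s=5 (shortest), l=11 (longest), p+q=15
s + l = 16 vs p + q = 15
s + l > p + q → non-Grashof → no link fully rotates → triple-rocker

triple-rocker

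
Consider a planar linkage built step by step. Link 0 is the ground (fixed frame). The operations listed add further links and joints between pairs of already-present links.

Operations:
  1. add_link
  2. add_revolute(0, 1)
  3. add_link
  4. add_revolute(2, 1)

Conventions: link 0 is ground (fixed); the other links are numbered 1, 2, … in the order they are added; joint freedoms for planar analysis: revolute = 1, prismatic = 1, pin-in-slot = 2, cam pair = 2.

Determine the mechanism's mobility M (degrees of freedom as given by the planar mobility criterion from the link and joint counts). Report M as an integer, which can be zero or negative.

ground; <1,0,0>
#1 <2,0,0>
R:0↔1 J1 <2,1,0>
#2 <3,1,0>
R:2↔1 J1 <3,2,0>
3×2 − 2×2 − 1×0 = 2

M = 2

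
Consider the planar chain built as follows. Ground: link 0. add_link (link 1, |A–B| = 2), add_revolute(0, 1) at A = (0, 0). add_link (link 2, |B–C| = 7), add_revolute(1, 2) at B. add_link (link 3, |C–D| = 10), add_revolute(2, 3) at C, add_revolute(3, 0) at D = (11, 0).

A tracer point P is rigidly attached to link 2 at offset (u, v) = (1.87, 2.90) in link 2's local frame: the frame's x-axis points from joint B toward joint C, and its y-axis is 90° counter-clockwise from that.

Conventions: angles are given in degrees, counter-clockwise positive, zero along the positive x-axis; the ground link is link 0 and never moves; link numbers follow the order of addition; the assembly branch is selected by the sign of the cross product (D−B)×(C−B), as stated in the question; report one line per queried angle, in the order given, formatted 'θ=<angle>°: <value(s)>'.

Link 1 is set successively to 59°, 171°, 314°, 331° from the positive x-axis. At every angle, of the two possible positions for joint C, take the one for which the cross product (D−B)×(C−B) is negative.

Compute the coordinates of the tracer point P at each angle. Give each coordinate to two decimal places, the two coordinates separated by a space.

A=(0,0), D=(11.00,0)
θ=59°: B = A + 2.00·(cos59°, sin59°) = (1.0301, 1.7143)
θ=59°: |BD| = 10.1162
θ=59°: circle(B,7.00) ∩ circle(D,10.00): a=2.5374, h=6.5239
θ=59°:   candidates: C₊=(4.6364,7.7139) cross=65.998; C₋=(2.4252,-5.1452) cross=-65.998
θ=59°:   branch - wants cross < 0 → take C=(2.4252,-5.1452) (cross=-65.998)
θ=59°: ex = (C−B)/|BC| = (0.1993,-0.9799); ey = (0.9799,0.1993)
θ=59°: P = B + 1.87·ex + 2.90·ey = (4.2446,0.4598)
θ=171°: B = A + 2.00·(cos171°, sin171°) = (-1.9754, 0.3129)
θ=171°: |BD| = 12.9791
θ=171°: circle(B,7.00) ∩ circle(D,10.00): a=4.5249, h=5.3409
θ=171°:   candidates: C₊=(2.6769,5.5432) cross=69.321; C₋=(2.4194,-5.1356) cross=-69.321
θ=171°:   branch - wants cross < 0 → take C=(2.4194,-5.1356) (cross=-69.321)
θ=171°: ex = (C−B)/|BC| = (0.6278,-0.7783); ey = (0.7783,0.6278)
θ=171°: P = B + 1.87·ex + 2.90·ey = (1.4559,0.6781)
θ=314°: B = A + 2.00·(cos314°, sin314°) = (1.3893, -1.4387)
θ=314°: |BD| = 9.7178
θ=314°: circle(B,7.00) ∩ circle(D,10.00): a=2.2348, h=6.6337
θ=314°:   candidates: C₊=(2.6174,5.4527) cross=64.464; C₋=(4.5816,-7.6684) cross=-64.464
θ=314°:   branch - wants cross < 0 → take C=(4.5816,-7.6684) (cross=-64.464)
θ=314°: ex = (C−B)/|BC| = (0.4560,-0.8900); ey = (0.8900,0.4560)
θ=314°: P = B + 1.87·ex + 2.90·ey = (4.8230,-1.7804)
θ=331°: B = A + 2.00·(cos331°, sin331°) = (1.7492, -0.9696)
θ=331°: |BD| = 9.3014
θ=331°: circle(B,7.00) ∩ circle(D,10.00): a=1.9092, h=6.7346
θ=331°:   candidates: C₊=(2.9460,5.9273) cross=62.642; C₋=(4.3501,-7.4685) cross=-62.642
θ=331°:   branch - wants cross < 0 → take C=(4.3501,-7.4685) (cross=-62.642)
θ=331°: ex = (C−B)/|BC| = (0.3715,-0.9284); ey = (0.9284,0.3715)
θ=331°: P = B + 1.87·ex + 2.90·ey = (5.1364,-1.6283)

θ=59°: 4.24 0.46
θ=171°: 1.46 0.68
θ=314°: 4.82 -1.78
θ=331°: 5.14 -1.63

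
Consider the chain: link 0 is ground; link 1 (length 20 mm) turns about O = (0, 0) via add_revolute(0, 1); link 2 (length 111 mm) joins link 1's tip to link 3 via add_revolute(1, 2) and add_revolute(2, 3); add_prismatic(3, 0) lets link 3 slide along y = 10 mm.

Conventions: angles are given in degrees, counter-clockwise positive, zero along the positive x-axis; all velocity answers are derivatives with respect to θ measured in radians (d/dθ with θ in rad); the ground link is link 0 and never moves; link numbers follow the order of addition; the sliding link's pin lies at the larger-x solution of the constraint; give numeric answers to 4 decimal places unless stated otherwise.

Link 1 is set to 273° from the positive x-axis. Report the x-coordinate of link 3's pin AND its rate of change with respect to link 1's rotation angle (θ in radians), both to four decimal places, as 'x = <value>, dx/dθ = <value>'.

geometry: r = 20 mm, L = 111 mm, e = 10 mm
crank pin P = (r cos θ, r sin θ) = (1.046719, -19.972591)
h = r sin θ − e = -19.972591 − 10 = -29.972591
x = r cos θ + √(L² − h²) = 1.046719 + 106.876769 = 107.923488
dx/dθ = −r sin θ − h·r cos θ/√(L² − h²) (θ in radians; h = -29.972591) = 20.266133

x = 107.9235, dx/dθ = 20.2661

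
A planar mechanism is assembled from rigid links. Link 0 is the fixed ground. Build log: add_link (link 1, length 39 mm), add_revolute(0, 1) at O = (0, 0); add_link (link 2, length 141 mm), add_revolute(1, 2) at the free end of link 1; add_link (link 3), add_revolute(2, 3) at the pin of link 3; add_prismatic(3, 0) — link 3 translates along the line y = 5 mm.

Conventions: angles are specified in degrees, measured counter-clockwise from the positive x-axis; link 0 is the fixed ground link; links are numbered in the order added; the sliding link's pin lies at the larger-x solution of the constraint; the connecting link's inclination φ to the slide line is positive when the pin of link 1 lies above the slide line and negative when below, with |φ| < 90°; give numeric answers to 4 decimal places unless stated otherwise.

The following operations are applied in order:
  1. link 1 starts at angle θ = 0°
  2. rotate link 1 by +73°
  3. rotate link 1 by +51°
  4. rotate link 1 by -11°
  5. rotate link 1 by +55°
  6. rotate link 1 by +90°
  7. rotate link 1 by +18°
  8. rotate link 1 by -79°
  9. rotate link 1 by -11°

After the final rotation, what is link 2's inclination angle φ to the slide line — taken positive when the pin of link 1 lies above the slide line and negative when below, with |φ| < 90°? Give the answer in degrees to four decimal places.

geometry: r = 39 mm, L = 141 mm, e = 5 mm; θ starts at 0°
rotate link 1 by +73°: θ ← 0° +73° = 73°
rotate link 1 by +51°: θ ← 73° +51° = 124°
rotate link 1 by -11°: θ ← 124° -11° = 113°
rotate link 1 by +55°: θ ← 113° +55° = 168°
rotate link 1 by +90°: θ ← 168° +90° = 258°
rotate link 1 by +18°: θ ← 258° +18° = 276°
rotate link 1 by -79°: θ ← 276° -79° = 197°
rotate link 1 by -11°: θ ← 197° -11° = 186°
h = r sin θ − e = -4.076610 − 5 = -9.076610
sin φ = h / L = -9.076610 / 141 = -0.06437312
φ = arcsin(-0.06437312) = -3.690860°

-3.6909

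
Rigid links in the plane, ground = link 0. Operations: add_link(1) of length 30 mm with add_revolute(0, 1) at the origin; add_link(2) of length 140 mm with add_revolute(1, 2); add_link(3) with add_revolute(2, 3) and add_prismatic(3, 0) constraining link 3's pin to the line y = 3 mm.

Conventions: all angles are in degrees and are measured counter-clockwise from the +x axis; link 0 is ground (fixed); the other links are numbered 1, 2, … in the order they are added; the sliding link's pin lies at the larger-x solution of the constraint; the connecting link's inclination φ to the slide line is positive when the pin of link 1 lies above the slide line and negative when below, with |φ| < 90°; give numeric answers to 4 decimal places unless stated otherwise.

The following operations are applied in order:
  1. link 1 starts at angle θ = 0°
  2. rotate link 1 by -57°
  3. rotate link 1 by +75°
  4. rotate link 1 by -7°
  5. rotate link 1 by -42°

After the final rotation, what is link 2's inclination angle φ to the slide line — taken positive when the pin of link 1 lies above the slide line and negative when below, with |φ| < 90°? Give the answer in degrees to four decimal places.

geometry: r = 30 mm, L = 140 mm, e = 3 mm; θ starts at 0°
rotate link 1 by -57°: θ ← 0° -57° = -57°
rotate link 1 by +75°: θ ← -57° +75° = 18°
rotate link 1 by -7°: θ ← 18° -7° = 11°
rotate link 1 by -42°: θ ← 11° -42° = -31°
h = r sin θ − e = -15.451142 − 3 = -18.451142
sin φ = h / L = -18.451142 / 140 = -0.13179387
φ = arcsin(-0.13179387) = -7.573266°

-7.5733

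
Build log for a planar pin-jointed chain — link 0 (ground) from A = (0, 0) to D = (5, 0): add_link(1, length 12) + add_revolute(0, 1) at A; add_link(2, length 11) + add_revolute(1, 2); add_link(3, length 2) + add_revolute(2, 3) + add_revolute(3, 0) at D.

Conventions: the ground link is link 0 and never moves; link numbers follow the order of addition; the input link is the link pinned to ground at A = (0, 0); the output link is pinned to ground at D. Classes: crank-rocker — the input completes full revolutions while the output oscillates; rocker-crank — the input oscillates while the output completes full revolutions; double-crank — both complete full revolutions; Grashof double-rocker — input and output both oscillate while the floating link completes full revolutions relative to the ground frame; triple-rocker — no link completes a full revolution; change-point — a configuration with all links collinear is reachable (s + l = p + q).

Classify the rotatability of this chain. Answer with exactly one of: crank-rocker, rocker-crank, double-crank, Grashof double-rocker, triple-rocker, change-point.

lengths: ground=5, input=12, coupler=11, output=2
sorted: s=2 (shortest), l=12 (longest), p+q=16
s + l = 14 vs p + q = 16
s + l < p + q (Grashof) with shortest = output link → rocker-crank

rocker-crank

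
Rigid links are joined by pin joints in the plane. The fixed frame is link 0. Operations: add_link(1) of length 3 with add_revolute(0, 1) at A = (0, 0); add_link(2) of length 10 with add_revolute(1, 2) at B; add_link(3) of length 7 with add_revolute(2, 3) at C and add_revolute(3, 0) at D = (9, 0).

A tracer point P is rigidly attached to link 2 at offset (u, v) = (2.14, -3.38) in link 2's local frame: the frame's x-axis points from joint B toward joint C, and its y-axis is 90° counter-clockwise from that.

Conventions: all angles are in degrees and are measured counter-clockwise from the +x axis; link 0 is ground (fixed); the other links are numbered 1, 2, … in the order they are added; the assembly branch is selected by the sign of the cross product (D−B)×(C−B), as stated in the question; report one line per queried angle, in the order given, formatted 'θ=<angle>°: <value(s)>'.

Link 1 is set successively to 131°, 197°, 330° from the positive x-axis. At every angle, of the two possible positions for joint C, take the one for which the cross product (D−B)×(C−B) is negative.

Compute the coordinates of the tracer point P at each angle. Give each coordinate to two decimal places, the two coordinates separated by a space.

A=(0,0), D=(9.00,0)
θ=131°: B = A + 3.00·(cos131°, sin131°) = (-1.9682, 2.2641)
θ=131°: |BD| = 11.1994
θ=131°: circle(B,10.00) ∩ circle(D,7.00): a=7.8766, h=6.1611
θ=131°:   candidates: C₊=(6.9914,6.7056) cross=69.001; C₋=(4.5002,-5.3621) cross=-69.001
θ=131°:   branch - wants cross < 0 → take C=(4.5002,-5.3621) (cross=-69.001)
θ=131°: ex = (C−B)/|BC| = (0.6468,-0.7626); ey = (0.7626,0.6468)
θ=131°: P = B + 2.14·ex + -3.38·ey = (-3.1616,-1.5542)
θ=197°: B = A + 3.00·(cos197°, sin197°) = (-2.8689, -0.8771)
θ=197°: |BD| = 11.9013
θ=197°: circle(B,10.00) ∩ circle(D,7.00): a=8.0933, h=5.8736
θ=197°:   candidates: C₊=(4.7695,5.5770) cross=69.903; C₋=(5.6352,-6.1383) cross=-69.903
θ=197°:   branch - wants cross < 0 → take C=(5.6352,-6.1383) (cross=-69.903)
θ=197°: ex = (C−B)/|BC| = (0.8504,-0.5261); ey = (0.5261,0.8504)
θ=197°: P = B + 2.14·ex + -3.38·ey = (-2.8273,-4.8774)
θ=330°: B = A + 3.00·(cos330°, sin330°) = (2.5981, -1.5000)
θ=330°: |BD| = 6.5753
θ=330°: circle(B,10.00) ∩ circle(D,7.00): a=7.1658, h=6.9750
θ=330°:   candidates: C₊=(7.9837,6.9258) cross=45.863; C₋=(11.1661,-6.6564) cross=-45.863
θ=330°:   branch - wants cross < 0 → take C=(11.1661,-6.6564) (cross=-45.863)
θ=330°: ex = (C−B)/|BC| = (0.8568,-0.5156); ey = (0.5156,0.8568)
θ=330°: P = B + 2.14·ex + -3.38·ey = (2.6888,-5.4995)

θ=131°: -3.16 -1.55
θ=197°: -2.83 -4.88
θ=330°: 2.69 -5.50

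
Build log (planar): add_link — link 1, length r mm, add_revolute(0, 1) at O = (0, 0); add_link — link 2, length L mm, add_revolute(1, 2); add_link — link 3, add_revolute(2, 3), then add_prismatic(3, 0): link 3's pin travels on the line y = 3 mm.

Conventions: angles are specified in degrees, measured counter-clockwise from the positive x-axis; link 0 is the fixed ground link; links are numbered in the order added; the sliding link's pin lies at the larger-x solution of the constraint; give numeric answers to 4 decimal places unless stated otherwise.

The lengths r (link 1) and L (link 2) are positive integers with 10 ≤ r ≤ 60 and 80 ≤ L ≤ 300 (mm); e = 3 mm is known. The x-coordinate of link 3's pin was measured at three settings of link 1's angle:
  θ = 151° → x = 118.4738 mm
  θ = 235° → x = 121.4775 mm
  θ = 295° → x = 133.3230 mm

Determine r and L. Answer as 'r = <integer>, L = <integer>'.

constraint per measurement: (x − r cos θ)² + (r sin θ − e)² = L²
subtracting the θ₁ and θ₂ equations cancels the r² and L² terms:
r = (x₁² − x₂²) / (2[(x₁cos θ₁ + e sin θ₁) − (x₂cos θ₂ + e sin θ₂)]) = 12.0000 → r = 12
L² = (x₁ − r cos θ₁)² + (r sin θ₁ − e)² = 16641.0035 → L = 129.0000 → L = 129
check at θ₃=295°: x = 133.3230 (printed 133.3230) ✓

r = 12, L = 129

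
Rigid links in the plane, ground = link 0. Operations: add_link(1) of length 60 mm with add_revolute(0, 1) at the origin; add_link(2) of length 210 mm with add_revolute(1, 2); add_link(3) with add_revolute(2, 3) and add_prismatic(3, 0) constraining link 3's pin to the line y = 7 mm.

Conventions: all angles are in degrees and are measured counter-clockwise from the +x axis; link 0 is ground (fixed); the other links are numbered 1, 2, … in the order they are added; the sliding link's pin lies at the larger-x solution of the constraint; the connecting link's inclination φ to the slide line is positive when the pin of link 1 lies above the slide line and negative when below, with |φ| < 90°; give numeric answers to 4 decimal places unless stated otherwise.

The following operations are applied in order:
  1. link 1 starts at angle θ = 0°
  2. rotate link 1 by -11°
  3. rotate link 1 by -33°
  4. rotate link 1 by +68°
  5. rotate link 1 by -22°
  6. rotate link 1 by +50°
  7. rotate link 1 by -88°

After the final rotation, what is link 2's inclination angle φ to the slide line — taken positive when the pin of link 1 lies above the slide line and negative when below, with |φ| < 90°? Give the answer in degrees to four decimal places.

geometry: r = 60 mm, L = 210 mm, e = 7 mm; θ starts at 0°
rotate link 1 by -11°: θ ← 0° -11° = -11°
rotate link 1 by -33°: θ ← -11° -33° = -44°
rotate link 1 by +68°: θ ← -44° +68° = 24°
rotate link 1 by -22°: θ ← 24° -22° = 2°
rotate link 1 by +50°: θ ← 2° +50° = 52°
rotate link 1 by -88°: θ ← 52° -88° = -36°
h = r sin θ − e = -35.267115 − 7 = -42.267115
sin φ = h / L = -42.267115 / 210 = -0.20127198
φ = arcsin(-0.20127198) = -11.611351°

-11.6114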